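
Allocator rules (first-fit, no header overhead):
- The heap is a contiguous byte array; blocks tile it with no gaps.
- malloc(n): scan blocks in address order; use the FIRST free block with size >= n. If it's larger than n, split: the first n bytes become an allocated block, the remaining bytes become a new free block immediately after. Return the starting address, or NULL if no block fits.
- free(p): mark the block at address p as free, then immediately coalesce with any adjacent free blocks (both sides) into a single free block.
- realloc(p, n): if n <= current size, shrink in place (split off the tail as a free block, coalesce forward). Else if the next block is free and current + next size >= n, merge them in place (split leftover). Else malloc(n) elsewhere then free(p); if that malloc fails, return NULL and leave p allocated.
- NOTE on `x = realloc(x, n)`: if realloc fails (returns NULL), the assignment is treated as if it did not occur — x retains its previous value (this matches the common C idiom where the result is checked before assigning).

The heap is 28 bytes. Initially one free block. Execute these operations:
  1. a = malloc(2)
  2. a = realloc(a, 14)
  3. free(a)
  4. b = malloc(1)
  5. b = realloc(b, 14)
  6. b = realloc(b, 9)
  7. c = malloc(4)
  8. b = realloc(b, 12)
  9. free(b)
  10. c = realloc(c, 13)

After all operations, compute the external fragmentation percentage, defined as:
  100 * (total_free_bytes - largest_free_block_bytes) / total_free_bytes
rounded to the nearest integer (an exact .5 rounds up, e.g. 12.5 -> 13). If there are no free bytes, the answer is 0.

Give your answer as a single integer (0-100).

Op 1: a = malloc(2) -> a = 0; heap: [0-1 ALLOC][2-27 FREE]
Op 2: a = realloc(a, 14) -> a = 0; heap: [0-13 ALLOC][14-27 FREE]
Op 3: free(a) -> (freed a); heap: [0-27 FREE]
Op 4: b = malloc(1) -> b = 0; heap: [0-0 ALLOC][1-27 FREE]
Op 5: b = realloc(b, 14) -> b = 0; heap: [0-13 ALLOC][14-27 FREE]
Op 6: b = realloc(b, 9) -> b = 0; heap: [0-8 ALLOC][9-27 FREE]
Op 7: c = malloc(4) -> c = 9; heap: [0-8 ALLOC][9-12 ALLOC][13-27 FREE]
Op 8: b = realloc(b, 12) -> b = 13; heap: [0-8 FREE][9-12 ALLOC][13-24 ALLOC][25-27 FREE]
Op 9: free(b) -> (freed b); heap: [0-8 FREE][9-12 ALLOC][13-27 FREE]
Op 10: c = realloc(c, 13) -> c = 9; heap: [0-8 FREE][9-21 ALLOC][22-27 FREE]
Free blocks: [9 6] total_free=15 largest=9 -> 100*(15-9)/15 = 600/15 = 40

Answer: 40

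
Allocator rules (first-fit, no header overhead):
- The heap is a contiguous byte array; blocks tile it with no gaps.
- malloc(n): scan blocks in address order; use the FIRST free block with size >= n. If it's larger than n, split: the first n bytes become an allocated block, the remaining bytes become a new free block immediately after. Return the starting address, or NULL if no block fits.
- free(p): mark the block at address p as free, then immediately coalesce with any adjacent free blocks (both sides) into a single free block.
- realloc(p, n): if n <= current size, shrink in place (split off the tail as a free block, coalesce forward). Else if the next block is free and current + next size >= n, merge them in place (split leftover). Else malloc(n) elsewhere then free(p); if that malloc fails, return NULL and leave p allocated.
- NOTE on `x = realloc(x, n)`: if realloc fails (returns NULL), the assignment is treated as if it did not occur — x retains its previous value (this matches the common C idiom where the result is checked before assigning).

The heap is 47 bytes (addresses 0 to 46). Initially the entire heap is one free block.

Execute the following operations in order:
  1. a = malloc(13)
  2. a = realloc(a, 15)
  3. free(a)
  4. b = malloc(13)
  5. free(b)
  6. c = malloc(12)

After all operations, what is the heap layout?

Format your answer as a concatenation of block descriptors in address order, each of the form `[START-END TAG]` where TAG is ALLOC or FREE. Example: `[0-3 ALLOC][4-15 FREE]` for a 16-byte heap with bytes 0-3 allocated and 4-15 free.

Op 1: a = malloc(13) -> a = 0; heap: [0-12 ALLOC][13-46 FREE]
Op 2: a = realloc(a, 15) -> a = 0; heap: [0-14 ALLOC][15-46 FREE]
Op 3: free(a) -> (freed a); heap: [0-46 FREE]
Op 4: b = malloc(13) -> b = 0; heap: [0-12 ALLOC][13-46 FREE]
Op 5: free(b) -> (freed b); heap: [0-46 FREE]
Op 6: c = malloc(12) -> c = 0; heap: [0-11 ALLOC][12-46 FREE]

Answer: [0-11 ALLOC][12-46 FREE]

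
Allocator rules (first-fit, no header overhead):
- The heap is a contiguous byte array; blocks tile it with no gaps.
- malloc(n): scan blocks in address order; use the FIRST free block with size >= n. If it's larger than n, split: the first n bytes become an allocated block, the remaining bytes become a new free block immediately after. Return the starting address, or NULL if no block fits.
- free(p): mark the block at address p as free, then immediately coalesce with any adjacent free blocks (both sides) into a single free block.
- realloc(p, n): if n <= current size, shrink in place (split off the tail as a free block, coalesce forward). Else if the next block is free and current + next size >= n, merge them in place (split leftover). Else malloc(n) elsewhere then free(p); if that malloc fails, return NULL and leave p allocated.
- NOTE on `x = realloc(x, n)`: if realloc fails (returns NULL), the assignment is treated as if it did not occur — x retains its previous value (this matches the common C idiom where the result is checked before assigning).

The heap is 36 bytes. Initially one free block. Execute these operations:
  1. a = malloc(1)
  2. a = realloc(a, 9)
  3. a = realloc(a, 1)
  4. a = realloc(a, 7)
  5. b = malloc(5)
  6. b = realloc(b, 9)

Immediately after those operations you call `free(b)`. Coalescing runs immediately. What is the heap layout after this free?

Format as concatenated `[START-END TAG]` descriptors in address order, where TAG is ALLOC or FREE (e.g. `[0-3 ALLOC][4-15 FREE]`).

Answer: [0-6 ALLOC][7-35 FREE]

Derivation:
Op 1: a = malloc(1) -> a = 0; heap: [0-0 ALLOC][1-35 FREE]
Op 2: a = realloc(a, 9) -> a = 0; heap: [0-8 ALLOC][9-35 FREE]
Op 3: a = realloc(a, 1) -> a = 0; heap: [0-0 ALLOC][1-35 FREE]
Op 4: a = realloc(a, 7) -> a = 0; heap: [0-6 ALLOC][7-35 FREE]
Op 5: b = malloc(5) -> b = 7; heap: [0-6 ALLOC][7-11 ALLOC][12-35 FREE]
Op 6: b = realloc(b, 9) -> b = 7; heap: [0-6 ALLOC][7-15 ALLOC][16-35 FREE]
free(b): b = 7 -> block [7-15 ALLOC]; mark free, coalesce with adjacent free neighbors -> [0-6 ALLOC][7-35 FREE]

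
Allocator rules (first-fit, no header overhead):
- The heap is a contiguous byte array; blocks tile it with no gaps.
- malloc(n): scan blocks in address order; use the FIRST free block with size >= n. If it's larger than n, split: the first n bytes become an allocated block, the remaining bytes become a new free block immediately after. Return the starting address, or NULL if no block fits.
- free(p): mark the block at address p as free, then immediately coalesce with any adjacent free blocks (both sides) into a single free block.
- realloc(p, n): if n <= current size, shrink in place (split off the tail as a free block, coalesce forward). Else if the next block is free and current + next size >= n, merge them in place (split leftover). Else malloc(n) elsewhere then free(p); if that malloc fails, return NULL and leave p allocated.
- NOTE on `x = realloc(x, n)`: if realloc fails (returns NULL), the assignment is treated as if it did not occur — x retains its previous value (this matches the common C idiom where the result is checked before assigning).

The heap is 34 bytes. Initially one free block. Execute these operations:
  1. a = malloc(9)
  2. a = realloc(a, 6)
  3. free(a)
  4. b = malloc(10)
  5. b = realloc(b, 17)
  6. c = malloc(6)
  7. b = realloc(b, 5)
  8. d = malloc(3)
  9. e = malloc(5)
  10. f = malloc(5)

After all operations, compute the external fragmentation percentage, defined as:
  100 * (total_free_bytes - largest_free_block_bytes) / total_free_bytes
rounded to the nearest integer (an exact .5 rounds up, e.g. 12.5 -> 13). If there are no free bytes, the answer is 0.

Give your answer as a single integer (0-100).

Answer: 40

Derivation:
Op 1: a = malloc(9) -> a = 0; heap: [0-8 ALLOC][9-33 FREE]
Op 2: a = realloc(a, 6) -> a = 0; heap: [0-5 ALLOC][6-33 FREE]
Op 3: free(a) -> (freed a); heap: [0-33 FREE]
Op 4: b = malloc(10) -> b = 0; heap: [0-9 ALLOC][10-33 FREE]
Op 5: b = realloc(b, 17) -> b = 0; heap: [0-16 ALLOC][17-33 FREE]
Op 6: c = malloc(6) -> c = 17; heap: [0-16 ALLOC][17-22 ALLOC][23-33 FREE]
Op 7: b = realloc(b, 5) -> b = 0; heap: [0-4 ALLOC][5-16 FREE][17-22 ALLOC][23-33 FREE]
Op 8: d = malloc(3) -> d = 5; heap: [0-4 ALLOC][5-7 ALLOC][8-16 FREE][17-22 ALLOC][23-33 FREE]
Op 9: e = malloc(5) -> e = 8; heap: [0-4 ALLOC][5-7 ALLOC][8-12 ALLOC][13-16 FREE][17-22 ALLOC][23-33 FREE]
Op 10: f = malloc(5) -> f = 23; heap: [0-4 ALLOC][5-7 ALLOC][8-12 ALLOC][13-16 FREE][17-22 ALLOC][23-27 ALLOC][28-33 FREE]
Free blocks: [4 6] total_free=10 largest=6 -> 100*(10-6)/10 = 400/10 = 40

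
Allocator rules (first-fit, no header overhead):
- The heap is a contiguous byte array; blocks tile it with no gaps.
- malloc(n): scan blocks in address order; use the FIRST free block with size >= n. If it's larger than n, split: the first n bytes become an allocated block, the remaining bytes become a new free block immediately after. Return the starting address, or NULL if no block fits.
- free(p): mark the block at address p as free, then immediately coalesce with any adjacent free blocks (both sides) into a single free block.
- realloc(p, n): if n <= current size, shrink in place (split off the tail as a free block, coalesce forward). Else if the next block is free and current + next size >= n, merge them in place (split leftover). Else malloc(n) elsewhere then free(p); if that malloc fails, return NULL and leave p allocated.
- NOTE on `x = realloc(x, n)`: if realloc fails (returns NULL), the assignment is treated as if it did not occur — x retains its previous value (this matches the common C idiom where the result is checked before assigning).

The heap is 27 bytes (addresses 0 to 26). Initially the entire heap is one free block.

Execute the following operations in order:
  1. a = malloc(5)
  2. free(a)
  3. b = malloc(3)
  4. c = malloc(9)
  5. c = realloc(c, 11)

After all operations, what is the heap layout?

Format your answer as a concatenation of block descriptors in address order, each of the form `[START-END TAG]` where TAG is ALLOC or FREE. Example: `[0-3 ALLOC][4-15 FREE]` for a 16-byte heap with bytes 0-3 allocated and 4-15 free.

Answer: [0-2 ALLOC][3-13 ALLOC][14-26 FREE]

Derivation:
Op 1: a = malloc(5) -> a = 0; heap: [0-4 ALLOC][5-26 FREE]
Op 2: free(a) -> (freed a); heap: [0-26 FREE]
Op 3: b = malloc(3) -> b = 0; heap: [0-2 ALLOC][3-26 FREE]
Op 4: c = malloc(9) -> c = 3; heap: [0-2 ALLOC][3-11 ALLOC][12-26 FREE]
Op 5: c = realloc(c, 11) -> c = 3; heap: [0-2 ALLOC][3-13 ALLOC][14-26 FREE]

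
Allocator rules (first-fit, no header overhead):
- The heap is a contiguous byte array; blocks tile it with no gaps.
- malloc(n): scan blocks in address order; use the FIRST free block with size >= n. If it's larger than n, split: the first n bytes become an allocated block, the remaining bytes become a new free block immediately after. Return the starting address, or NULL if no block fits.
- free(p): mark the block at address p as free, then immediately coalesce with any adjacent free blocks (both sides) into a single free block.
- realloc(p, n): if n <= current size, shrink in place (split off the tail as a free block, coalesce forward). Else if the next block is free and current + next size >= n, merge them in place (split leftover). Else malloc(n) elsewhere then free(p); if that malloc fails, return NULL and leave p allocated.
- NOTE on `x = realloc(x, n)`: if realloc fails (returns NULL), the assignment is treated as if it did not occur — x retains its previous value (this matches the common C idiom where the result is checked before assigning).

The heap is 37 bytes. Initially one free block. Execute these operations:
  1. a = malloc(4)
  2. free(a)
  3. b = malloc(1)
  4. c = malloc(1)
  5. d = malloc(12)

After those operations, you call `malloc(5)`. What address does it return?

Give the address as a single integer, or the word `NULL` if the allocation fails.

Answer: 14

Derivation:
Op 1: a = malloc(4) -> a = 0; heap: [0-3 ALLOC][4-36 FREE]
Op 2: free(a) -> (freed a); heap: [0-36 FREE]
Op 3: b = malloc(1) -> b = 0; heap: [0-0 ALLOC][1-36 FREE]
Op 4: c = malloc(1) -> c = 1; heap: [0-0 ALLOC][1-1 ALLOC][2-36 FREE]
Op 5: d = malloc(12) -> d = 2; heap: [0-0 ALLOC][1-1 ALLOC][2-13 ALLOC][14-36 FREE]
malloc(5): first-fit scan over [0-0 ALLOC][1-1 ALLOC][2-13 ALLOC][14-36 FREE] -> 14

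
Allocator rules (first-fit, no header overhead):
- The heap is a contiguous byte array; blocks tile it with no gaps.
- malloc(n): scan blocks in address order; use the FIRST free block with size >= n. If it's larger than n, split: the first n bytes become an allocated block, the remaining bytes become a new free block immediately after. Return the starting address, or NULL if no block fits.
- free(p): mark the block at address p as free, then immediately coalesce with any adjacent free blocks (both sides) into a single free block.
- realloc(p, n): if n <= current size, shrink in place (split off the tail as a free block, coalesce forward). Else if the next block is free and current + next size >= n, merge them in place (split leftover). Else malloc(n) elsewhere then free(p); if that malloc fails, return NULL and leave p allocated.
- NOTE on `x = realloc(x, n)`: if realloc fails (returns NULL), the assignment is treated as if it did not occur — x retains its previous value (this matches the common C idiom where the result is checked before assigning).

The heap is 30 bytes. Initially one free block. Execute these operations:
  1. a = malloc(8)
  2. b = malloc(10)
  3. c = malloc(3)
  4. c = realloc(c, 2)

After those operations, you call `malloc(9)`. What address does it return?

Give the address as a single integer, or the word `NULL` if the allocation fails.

Answer: 20

Derivation:
Op 1: a = malloc(8) -> a = 0; heap: [0-7 ALLOC][8-29 FREE]
Op 2: b = malloc(10) -> b = 8; heap: [0-7 ALLOC][8-17 ALLOC][18-29 FREE]
Op 3: c = malloc(3) -> c = 18; heap: [0-7 ALLOC][8-17 ALLOC][18-20 ALLOC][21-29 FREE]
Op 4: c = realloc(c, 2) -> c = 18; heap: [0-7 ALLOC][8-17 ALLOC][18-19 ALLOC][20-29 FREE]
malloc(9): first-fit scan over [0-7 ALLOC][8-17 ALLOC][18-19 ALLOC][20-29 FREE] -> 20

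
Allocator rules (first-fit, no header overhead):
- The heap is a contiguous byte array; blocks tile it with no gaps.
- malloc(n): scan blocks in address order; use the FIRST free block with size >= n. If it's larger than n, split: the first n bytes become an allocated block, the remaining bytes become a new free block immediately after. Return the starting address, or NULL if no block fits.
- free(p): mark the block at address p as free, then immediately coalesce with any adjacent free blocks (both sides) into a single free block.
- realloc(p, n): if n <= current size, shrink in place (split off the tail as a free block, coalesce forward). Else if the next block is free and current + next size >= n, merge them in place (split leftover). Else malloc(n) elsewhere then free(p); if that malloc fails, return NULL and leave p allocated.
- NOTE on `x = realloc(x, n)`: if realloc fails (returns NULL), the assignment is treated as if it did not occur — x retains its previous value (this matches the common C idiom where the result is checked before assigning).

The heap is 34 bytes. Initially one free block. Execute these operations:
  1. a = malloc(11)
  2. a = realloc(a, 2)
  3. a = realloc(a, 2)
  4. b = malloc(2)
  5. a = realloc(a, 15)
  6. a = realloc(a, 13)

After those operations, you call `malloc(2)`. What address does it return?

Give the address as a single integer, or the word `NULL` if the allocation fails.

Answer: 0

Derivation:
Op 1: a = malloc(11) -> a = 0; heap: [0-10 ALLOC][11-33 FREE]
Op 2: a = realloc(a, 2) -> a = 0; heap: [0-1 ALLOC][2-33 FREE]
Op 3: a = realloc(a, 2) -> a = 0; heap: [0-1 ALLOC][2-33 FREE]
Op 4: b = malloc(2) -> b = 2; heap: [0-1 ALLOC][2-3 ALLOC][4-33 FREE]
Op 5: a = realloc(a, 15) -> a = 4; heap: [0-1 FREE][2-3 ALLOC][4-18 ALLOC][19-33 FREE]
Op 6: a = realloc(a, 13) -> a = 4; heap: [0-1 FREE][2-3 ALLOC][4-16 ALLOC][17-33 FREE]
malloc(2): first-fit scan over [0-1 FREE][2-3 ALLOC][4-16 ALLOC][17-33 FREE] -> 0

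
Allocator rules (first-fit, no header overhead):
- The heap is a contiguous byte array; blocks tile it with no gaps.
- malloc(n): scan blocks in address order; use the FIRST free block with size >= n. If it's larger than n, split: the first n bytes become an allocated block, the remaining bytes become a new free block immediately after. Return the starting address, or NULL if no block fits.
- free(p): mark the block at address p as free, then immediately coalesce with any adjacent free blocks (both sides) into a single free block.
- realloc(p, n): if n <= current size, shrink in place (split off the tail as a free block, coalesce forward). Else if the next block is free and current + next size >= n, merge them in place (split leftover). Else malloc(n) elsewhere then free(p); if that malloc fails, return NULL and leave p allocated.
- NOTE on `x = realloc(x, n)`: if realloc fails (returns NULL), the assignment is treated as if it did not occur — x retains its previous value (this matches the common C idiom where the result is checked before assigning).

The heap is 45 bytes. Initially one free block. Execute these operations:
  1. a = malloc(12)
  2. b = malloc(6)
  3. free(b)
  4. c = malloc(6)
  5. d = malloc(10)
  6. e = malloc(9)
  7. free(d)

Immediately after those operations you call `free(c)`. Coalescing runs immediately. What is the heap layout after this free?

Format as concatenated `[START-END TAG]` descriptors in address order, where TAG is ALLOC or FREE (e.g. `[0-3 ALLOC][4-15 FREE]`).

Answer: [0-11 ALLOC][12-27 FREE][28-36 ALLOC][37-44 FREE]

Derivation:
Op 1: a = malloc(12) -> a = 0; heap: [0-11 ALLOC][12-44 FREE]
Op 2: b = malloc(6) -> b = 12; heap: [0-11 ALLOC][12-17 ALLOC][18-44 FREE]
Op 3: free(b) -> (freed b); heap: [0-11 ALLOC][12-44 FREE]
Op 4: c = malloc(6) -> c = 12; heap: [0-11 ALLOC][12-17 ALLOC][18-44 FREE]
Op 5: d = malloc(10) -> d = 18; heap: [0-11 ALLOC][12-17 ALLOC][18-27 ALLOC][28-44 FREE]
Op 6: e = malloc(9) -> e = 28; heap: [0-11 ALLOC][12-17 ALLOC][18-27 ALLOC][28-36 ALLOC][37-44 FREE]
Op 7: free(d) -> (freed d); heap: [0-11 ALLOC][12-17 ALLOC][18-27 FREE][28-36 ALLOC][37-44 FREE]
free(c): c = 12 -> block [12-17 ALLOC]; mark free, coalesce with adjacent free neighbors -> [0-11 ALLOC][12-27 FREE][28-36 ALLOC][37-44 FREE]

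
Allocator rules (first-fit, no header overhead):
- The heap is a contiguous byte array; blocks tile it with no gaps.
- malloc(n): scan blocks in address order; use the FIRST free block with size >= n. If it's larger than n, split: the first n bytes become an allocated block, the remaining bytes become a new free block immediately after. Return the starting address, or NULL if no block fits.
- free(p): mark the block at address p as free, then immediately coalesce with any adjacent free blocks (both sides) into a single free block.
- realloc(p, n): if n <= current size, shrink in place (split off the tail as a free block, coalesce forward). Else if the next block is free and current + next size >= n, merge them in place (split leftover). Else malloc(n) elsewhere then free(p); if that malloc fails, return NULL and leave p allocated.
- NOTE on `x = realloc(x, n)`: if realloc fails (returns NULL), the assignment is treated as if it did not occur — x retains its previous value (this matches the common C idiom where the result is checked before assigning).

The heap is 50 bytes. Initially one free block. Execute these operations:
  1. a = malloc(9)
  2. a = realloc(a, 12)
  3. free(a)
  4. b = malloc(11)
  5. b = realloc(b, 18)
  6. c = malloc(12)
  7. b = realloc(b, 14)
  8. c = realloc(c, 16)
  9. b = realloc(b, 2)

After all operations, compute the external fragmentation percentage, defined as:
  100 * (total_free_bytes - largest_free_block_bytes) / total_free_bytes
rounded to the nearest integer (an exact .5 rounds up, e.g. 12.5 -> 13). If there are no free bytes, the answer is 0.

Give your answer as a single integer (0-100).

Op 1: a = malloc(9) -> a = 0; heap: [0-8 ALLOC][9-49 FREE]
Op 2: a = realloc(a, 12) -> a = 0; heap: [0-11 ALLOC][12-49 FREE]
Op 3: free(a) -> (freed a); heap: [0-49 FREE]
Op 4: b = malloc(11) -> b = 0; heap: [0-10 ALLOC][11-49 FREE]
Op 5: b = realloc(b, 18) -> b = 0; heap: [0-17 ALLOC][18-49 FREE]
Op 6: c = malloc(12) -> c = 18; heap: [0-17 ALLOC][18-29 ALLOC][30-49 FREE]
Op 7: b = realloc(b, 14) -> b = 0; heap: [0-13 ALLOC][14-17 FREE][18-29 ALLOC][30-49 FREE]
Op 8: c = realloc(c, 16) -> c = 18; heap: [0-13 ALLOC][14-17 FREE][18-33 ALLOC][34-49 FREE]
Op 9: b = realloc(b, 2) -> b = 0; heap: [0-1 ALLOC][2-17 FREE][18-33 ALLOC][34-49 FREE]
Free blocks: [16 16] total_free=32 largest=16 -> 100*(32-16)/32 = 1600/32 = 50

Answer: 50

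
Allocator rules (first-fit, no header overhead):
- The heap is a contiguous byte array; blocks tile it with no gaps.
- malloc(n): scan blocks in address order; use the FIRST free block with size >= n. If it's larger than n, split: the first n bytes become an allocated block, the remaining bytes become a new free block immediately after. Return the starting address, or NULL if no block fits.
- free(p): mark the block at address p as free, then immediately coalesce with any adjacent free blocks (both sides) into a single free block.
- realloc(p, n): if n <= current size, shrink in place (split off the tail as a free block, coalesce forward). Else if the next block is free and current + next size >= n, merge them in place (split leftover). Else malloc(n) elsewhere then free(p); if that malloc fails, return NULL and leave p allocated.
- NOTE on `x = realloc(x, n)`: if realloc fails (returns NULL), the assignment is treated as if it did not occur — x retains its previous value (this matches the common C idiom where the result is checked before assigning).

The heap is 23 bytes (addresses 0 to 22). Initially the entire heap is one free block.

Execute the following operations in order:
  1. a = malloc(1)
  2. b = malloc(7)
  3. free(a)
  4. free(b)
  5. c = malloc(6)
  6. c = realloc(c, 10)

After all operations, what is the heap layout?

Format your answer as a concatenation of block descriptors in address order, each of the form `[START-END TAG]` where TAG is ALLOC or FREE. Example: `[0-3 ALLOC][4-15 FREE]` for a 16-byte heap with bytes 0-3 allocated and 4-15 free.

Answer: [0-9 ALLOC][10-22 FREE]

Derivation:
Op 1: a = malloc(1) -> a = 0; heap: [0-0 ALLOC][1-22 FREE]
Op 2: b = malloc(7) -> b = 1; heap: [0-0 ALLOC][1-7 ALLOC][8-22 FREE]
Op 3: free(a) -> (freed a); heap: [0-0 FREE][1-7 ALLOC][8-22 FREE]
Op 4: free(b) -> (freed b); heap: [0-22 FREE]
Op 5: c = malloc(6) -> c = 0; heap: [0-5 ALLOC][6-22 FREE]
Op 6: c = realloc(c, 10) -> c = 0; heap: [0-9 ALLOC][10-22 FREE]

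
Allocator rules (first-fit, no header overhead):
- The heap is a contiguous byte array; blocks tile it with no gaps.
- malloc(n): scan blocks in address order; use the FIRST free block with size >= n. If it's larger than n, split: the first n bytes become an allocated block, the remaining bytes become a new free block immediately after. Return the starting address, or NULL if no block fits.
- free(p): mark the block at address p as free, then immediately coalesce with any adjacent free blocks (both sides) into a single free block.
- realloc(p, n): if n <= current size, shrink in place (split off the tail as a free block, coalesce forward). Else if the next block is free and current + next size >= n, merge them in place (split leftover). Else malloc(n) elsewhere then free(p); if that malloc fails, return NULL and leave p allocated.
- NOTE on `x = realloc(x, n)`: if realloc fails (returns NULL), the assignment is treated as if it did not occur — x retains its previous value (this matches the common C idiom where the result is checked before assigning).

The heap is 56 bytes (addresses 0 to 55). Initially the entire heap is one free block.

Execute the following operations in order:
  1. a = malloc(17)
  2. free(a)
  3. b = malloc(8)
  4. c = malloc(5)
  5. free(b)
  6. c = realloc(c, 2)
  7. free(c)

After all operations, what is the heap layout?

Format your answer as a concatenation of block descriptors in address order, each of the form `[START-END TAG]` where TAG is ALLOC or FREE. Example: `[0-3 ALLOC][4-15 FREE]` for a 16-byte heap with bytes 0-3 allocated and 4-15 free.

Op 1: a = malloc(17) -> a = 0; heap: [0-16 ALLOC][17-55 FREE]
Op 2: free(a) -> (freed a); heap: [0-55 FREE]
Op 3: b = malloc(8) -> b = 0; heap: [0-7 ALLOC][8-55 FREE]
Op 4: c = malloc(5) -> c = 8; heap: [0-7 ALLOC][8-12 ALLOC][13-55 FREE]
Op 5: free(b) -> (freed b); heap: [0-7 FREE][8-12 ALLOC][13-55 FREE]
Op 6: c = realloc(c, 2) -> c = 8; heap: [0-7 FREE][8-9 ALLOC][10-55 FREE]
Op 7: free(c) -> (freed c); heap: [0-55 FREE]

Answer: [0-55 FREE]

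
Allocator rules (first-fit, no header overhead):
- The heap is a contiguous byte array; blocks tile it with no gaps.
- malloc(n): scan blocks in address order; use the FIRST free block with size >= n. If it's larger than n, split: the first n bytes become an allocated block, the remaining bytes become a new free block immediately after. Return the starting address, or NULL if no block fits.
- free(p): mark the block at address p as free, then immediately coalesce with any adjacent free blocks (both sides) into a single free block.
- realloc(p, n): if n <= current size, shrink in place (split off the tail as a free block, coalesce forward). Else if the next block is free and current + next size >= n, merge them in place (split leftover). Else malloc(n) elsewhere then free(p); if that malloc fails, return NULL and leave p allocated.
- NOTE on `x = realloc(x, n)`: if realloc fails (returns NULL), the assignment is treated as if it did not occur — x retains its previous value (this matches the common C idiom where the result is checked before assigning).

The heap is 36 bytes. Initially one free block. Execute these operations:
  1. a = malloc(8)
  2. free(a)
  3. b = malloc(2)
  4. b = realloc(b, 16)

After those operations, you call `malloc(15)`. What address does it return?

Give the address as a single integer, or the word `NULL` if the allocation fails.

Op 1: a = malloc(8) -> a = 0; heap: [0-7 ALLOC][8-35 FREE]
Op 2: free(a) -> (freed a); heap: [0-35 FREE]
Op 3: b = malloc(2) -> b = 0; heap: [0-1 ALLOC][2-35 FREE]
Op 4: b = realloc(b, 16) -> b = 0; heap: [0-15 ALLOC][16-35 FREE]
malloc(15): first-fit scan over [0-15 ALLOC][16-35 FREE] -> 16

Answer: 16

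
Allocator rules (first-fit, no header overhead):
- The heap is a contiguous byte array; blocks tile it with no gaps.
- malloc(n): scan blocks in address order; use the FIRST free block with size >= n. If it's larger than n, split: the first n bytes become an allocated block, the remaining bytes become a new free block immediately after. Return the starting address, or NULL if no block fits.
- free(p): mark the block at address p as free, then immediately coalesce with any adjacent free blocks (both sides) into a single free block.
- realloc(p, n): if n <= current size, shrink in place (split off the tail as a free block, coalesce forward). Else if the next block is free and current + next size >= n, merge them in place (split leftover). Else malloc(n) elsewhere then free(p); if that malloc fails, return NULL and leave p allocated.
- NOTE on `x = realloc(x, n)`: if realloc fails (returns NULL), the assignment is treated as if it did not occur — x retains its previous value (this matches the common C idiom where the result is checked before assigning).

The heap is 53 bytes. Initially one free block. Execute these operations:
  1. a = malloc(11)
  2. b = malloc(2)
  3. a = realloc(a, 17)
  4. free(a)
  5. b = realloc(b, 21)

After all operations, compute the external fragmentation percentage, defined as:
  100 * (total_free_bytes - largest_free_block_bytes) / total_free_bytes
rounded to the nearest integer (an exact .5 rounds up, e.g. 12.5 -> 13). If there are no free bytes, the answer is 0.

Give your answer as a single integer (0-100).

Op 1: a = malloc(11) -> a = 0; heap: [0-10 ALLOC][11-52 FREE]
Op 2: b = malloc(2) -> b = 11; heap: [0-10 ALLOC][11-12 ALLOC][13-52 FREE]
Op 3: a = realloc(a, 17) -> a = 13; heap: [0-10 FREE][11-12 ALLOC][13-29 ALLOC][30-52 FREE]
Op 4: free(a) -> (freed a); heap: [0-10 FREE][11-12 ALLOC][13-52 FREE]
Op 5: b = realloc(b, 21) -> b = 11; heap: [0-10 FREE][11-31 ALLOC][32-52 FREE]
Free blocks: [11 21] total_free=32 largest=21 -> 100*(32-21)/32 = 1100/32 = 34.375 -> rounds to 34

Answer: 34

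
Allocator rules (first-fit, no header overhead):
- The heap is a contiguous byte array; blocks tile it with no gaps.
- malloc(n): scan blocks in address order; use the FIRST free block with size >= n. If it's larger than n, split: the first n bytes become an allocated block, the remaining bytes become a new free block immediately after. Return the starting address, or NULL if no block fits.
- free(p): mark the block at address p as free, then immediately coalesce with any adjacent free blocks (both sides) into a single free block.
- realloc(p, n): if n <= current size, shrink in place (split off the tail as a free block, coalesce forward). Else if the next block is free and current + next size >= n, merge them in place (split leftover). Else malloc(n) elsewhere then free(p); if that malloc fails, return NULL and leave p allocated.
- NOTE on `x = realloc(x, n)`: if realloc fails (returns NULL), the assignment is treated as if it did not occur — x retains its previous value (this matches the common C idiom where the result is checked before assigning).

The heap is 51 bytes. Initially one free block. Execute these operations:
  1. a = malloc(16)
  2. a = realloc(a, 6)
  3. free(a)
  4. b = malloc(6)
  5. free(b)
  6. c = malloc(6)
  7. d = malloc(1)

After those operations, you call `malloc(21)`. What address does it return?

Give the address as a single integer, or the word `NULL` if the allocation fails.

Answer: 7

Derivation:
Op 1: a = malloc(16) -> a = 0; heap: [0-15 ALLOC][16-50 FREE]
Op 2: a = realloc(a, 6) -> a = 0; heap: [0-5 ALLOC][6-50 FREE]
Op 3: free(a) -> (freed a); heap: [0-50 FREE]
Op 4: b = malloc(6) -> b = 0; heap: [0-5 ALLOC][6-50 FREE]
Op 5: free(b) -> (freed b); heap: [0-50 FREE]
Op 6: c = malloc(6) -> c = 0; heap: [0-5 ALLOC][6-50 FREE]
Op 7: d = malloc(1) -> d = 6; heap: [0-5 ALLOC][6-6 ALLOC][7-50 FREE]
malloc(21): first-fit scan over [0-5 ALLOC][6-6 ALLOC][7-50 FREE] -> 7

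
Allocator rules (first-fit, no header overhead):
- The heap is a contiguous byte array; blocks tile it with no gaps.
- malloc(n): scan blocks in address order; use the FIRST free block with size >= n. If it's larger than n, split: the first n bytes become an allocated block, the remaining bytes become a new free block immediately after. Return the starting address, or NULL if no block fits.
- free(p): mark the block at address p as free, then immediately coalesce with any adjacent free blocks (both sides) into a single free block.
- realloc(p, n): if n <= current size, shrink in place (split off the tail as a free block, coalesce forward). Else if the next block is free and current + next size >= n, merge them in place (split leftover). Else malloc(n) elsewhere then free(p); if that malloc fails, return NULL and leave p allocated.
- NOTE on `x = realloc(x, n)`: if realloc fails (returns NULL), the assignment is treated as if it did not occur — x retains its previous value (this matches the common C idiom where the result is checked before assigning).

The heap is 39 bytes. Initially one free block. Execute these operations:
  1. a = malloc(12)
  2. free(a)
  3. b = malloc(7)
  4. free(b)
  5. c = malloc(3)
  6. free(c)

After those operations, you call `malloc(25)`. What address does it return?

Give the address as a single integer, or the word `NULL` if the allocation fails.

Answer: 0

Derivation:
Op 1: a = malloc(12) -> a = 0; heap: [0-11 ALLOC][12-38 FREE]
Op 2: free(a) -> (freed a); heap: [0-38 FREE]
Op 3: b = malloc(7) -> b = 0; heap: [0-6 ALLOC][7-38 FREE]
Op 4: free(b) -> (freed b); heap: [0-38 FREE]
Op 5: c = malloc(3) -> c = 0; heap: [0-2 ALLOC][3-38 FREE]
Op 6: free(c) -> (freed c); heap: [0-38 FREE]
malloc(25): first-fit scan over [0-38 FREE] -> 0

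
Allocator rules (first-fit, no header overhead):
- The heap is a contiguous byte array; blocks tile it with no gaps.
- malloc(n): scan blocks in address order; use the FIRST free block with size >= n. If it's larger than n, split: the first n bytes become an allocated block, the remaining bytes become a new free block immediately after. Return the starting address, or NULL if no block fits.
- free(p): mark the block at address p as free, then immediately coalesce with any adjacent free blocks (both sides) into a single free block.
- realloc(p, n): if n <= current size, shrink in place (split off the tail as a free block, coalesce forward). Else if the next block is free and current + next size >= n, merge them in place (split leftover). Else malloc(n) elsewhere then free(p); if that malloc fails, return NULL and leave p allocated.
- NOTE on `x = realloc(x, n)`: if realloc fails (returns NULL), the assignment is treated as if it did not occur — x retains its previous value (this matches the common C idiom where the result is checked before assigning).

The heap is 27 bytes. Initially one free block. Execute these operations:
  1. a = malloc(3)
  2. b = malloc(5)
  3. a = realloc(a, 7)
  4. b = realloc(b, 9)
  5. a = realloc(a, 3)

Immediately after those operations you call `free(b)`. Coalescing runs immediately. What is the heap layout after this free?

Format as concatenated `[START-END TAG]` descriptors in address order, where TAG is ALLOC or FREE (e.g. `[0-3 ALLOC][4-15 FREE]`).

Answer: [0-7 FREE][8-10 ALLOC][11-26 FREE]

Derivation:
Op 1: a = malloc(3) -> a = 0; heap: [0-2 ALLOC][3-26 FREE]
Op 2: b = malloc(5) -> b = 3; heap: [0-2 ALLOC][3-7 ALLOC][8-26 FREE]
Op 3: a = realloc(a, 7) -> a = 8; heap: [0-2 FREE][3-7 ALLOC][8-14 ALLOC][15-26 FREE]
Op 4: b = realloc(b, 9) -> b = 15; heap: [0-7 FREE][8-14 ALLOC][15-23 ALLOC][24-26 FREE]
Op 5: a = realloc(a, 3) -> a = 8; heap: [0-7 FREE][8-10 ALLOC][11-14 FREE][15-23 ALLOC][24-26 FREE]
free(b): b = 15 -> block [15-23 ALLOC]; mark free, coalesce with adjacent free neighbors -> [0-7 FREE][8-10 ALLOC][11-26 FREE]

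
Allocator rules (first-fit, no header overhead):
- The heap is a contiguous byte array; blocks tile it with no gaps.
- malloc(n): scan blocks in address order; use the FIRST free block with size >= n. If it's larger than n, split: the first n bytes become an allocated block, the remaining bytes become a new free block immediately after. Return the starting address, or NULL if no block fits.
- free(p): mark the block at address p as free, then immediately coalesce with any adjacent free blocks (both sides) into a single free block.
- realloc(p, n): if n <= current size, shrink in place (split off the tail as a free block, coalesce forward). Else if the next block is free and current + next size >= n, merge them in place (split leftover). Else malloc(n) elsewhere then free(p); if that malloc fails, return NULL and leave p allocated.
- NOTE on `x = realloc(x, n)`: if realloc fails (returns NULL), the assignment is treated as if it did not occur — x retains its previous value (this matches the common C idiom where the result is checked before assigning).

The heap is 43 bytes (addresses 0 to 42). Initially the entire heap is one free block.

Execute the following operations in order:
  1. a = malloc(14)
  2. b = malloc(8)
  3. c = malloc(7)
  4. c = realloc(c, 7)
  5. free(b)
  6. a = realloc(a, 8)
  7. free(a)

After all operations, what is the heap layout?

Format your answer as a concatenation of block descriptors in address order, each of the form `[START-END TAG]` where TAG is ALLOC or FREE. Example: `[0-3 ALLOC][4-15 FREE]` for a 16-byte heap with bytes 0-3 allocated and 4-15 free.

Op 1: a = malloc(14) -> a = 0; heap: [0-13 ALLOC][14-42 FREE]
Op 2: b = malloc(8) -> b = 14; heap: [0-13 ALLOC][14-21 ALLOC][22-42 FREE]
Op 3: c = malloc(7) -> c = 22; heap: [0-13 ALLOC][14-21 ALLOC][22-28 ALLOC][29-42 FREE]
Op 4: c = realloc(c, 7) -> c = 22; heap: [0-13 ALLOC][14-21 ALLOC][22-28 ALLOC][29-42 FREE]
Op 5: free(b) -> (freed b); heap: [0-13 ALLOC][14-21 FREE][22-28 ALLOC][29-42 FREE]
Op 6: a = realloc(a, 8) -> a = 0; heap: [0-7 ALLOC][8-21 FREE][22-28 ALLOC][29-42 FREE]
Op 7: free(a) -> (freed a); heap: [0-21 FREE][22-28 ALLOC][29-42 FREE]

Answer: [0-21 FREE][22-28 ALLOC][29-42 FREE]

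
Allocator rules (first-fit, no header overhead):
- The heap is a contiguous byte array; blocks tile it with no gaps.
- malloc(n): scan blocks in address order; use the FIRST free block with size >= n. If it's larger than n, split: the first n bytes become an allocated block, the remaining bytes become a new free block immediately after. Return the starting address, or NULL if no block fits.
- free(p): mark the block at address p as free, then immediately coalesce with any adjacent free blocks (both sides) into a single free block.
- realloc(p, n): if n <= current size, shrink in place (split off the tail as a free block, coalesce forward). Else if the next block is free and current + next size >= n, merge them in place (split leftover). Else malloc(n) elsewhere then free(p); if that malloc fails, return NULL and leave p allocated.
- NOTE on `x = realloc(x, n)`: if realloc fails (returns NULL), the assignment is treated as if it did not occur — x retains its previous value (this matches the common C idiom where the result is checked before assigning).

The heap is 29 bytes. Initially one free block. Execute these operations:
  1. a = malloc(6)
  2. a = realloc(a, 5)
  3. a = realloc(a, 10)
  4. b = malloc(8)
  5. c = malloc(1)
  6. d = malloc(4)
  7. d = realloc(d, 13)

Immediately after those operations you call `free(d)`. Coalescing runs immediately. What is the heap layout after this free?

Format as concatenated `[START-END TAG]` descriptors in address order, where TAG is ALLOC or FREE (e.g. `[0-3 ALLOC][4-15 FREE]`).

Answer: [0-9 ALLOC][10-17 ALLOC][18-18 ALLOC][19-28 FREE]

Derivation:
Op 1: a = malloc(6) -> a = 0; heap: [0-5 ALLOC][6-28 FREE]
Op 2: a = realloc(a, 5) -> a = 0; heap: [0-4 ALLOC][5-28 FREE]
Op 3: a = realloc(a, 10) -> a = 0; heap: [0-9 ALLOC][10-28 FREE]
Op 4: b = malloc(8) -> b = 10; heap: [0-9 ALLOC][10-17 ALLOC][18-28 FREE]
Op 5: c = malloc(1) -> c = 18; heap: [0-9 ALLOC][10-17 ALLOC][18-18 ALLOC][19-28 FREE]
Op 6: d = malloc(4) -> d = 19; heap: [0-9 ALLOC][10-17 ALLOC][18-18 ALLOC][19-22 ALLOC][23-28 FREE]
Op 7: d = realloc(d, 13) -> NULL (d unchanged); heap: [0-9 ALLOC][10-17 ALLOC][18-18 ALLOC][19-22 ALLOC][23-28 FREE]
free(d): d = 19 -> block [19-22 ALLOC]; mark free, coalesce with adjacent free neighbors -> [0-9 ALLOC][10-17 ALLOC][18-18 ALLOC][19-28 FREE]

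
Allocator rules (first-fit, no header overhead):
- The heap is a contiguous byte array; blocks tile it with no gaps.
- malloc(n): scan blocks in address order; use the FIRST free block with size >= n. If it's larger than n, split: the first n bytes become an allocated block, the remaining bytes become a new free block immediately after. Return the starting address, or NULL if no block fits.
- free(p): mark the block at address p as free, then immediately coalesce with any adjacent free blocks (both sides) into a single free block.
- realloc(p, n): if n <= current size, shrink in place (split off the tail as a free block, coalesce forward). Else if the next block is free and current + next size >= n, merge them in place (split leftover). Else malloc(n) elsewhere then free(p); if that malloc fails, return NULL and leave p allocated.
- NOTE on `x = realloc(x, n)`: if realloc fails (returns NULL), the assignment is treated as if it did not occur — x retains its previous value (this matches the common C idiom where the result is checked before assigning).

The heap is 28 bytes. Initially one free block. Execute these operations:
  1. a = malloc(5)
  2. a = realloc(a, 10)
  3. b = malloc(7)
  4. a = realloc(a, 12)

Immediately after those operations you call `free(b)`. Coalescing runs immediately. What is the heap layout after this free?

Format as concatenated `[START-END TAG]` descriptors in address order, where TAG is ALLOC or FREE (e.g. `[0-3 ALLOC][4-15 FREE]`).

Op 1: a = malloc(5) -> a = 0; heap: [0-4 ALLOC][5-27 FREE]
Op 2: a = realloc(a, 10) -> a = 0; heap: [0-9 ALLOC][10-27 FREE]
Op 3: b = malloc(7) -> b = 10; heap: [0-9 ALLOC][10-16 ALLOC][17-27 FREE]
Op 4: a = realloc(a, 12) -> NULL (a unchanged); heap: [0-9 ALLOC][10-16 ALLOC][17-27 FREE]
free(b): b = 10 -> block [10-16 ALLOC]; mark free, coalesce with adjacent free neighbors -> [0-9 ALLOC][10-27 FREE]

Answer: [0-9 ALLOC][10-27 FREE]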